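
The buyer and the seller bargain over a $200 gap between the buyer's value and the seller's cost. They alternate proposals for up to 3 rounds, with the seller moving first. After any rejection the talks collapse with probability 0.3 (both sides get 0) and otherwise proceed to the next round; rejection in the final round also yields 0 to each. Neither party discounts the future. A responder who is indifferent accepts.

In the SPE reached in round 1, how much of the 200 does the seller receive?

Round 3 (the seller proposes): the buyer will accept anything ≥ 0, so the seller offers 0 and keeps 200.
Round 2 (the buyer proposes): rejecting gives the seller an expected 0.7 × 200 = 140. The buyer offers 140 and keeps 200 − 140 = 60.
Round 1 (the seller proposes): rejecting gives the buyer an expected 0.7 × 60 = 42. The seller offers 42 and keeps 200 − 42 = 158.

158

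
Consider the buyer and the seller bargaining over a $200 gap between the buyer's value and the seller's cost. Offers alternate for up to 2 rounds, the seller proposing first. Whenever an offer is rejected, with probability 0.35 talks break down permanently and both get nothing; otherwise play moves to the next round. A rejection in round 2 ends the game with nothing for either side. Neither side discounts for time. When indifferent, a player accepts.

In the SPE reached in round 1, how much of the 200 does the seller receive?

Round 2 (the buyer proposes): the seller will accept anything ≥ 0, so the buyer offers 0 and keeps 200.
Round 1 (the seller proposes): rejecting gives the buyer an expected 0.65 × 200 = 130. The seller offers 130 and keeps 200 − 130 = 70.

70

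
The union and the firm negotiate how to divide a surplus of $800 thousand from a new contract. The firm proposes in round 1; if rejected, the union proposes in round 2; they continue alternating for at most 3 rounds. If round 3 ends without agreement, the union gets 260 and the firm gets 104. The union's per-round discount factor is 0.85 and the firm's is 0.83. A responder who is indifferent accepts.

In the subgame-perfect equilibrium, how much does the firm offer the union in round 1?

299.03

Solve by backward induction from round 3.
Round 3 (the firm proposes): the union gets 260 if talks fail, so the firm offers 260 and keeps 540.
Round 2 (the union proposes): the firm can get 540 next round, worth 0.83 × 540 = 448.2 now, so the union offers 448.2, keeping 351.8.
Round 1 (the firm proposes): the union can get 351.8 next round, worth 0.85 × 351.8 = 299.03 now. The firm offers 299.03 and keeps 800 − 299.03 = 500.97.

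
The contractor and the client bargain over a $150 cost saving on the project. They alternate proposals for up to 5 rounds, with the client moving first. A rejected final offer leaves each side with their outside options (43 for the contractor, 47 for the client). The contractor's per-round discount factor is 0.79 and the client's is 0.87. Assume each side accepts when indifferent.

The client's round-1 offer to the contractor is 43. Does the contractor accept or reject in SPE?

Round 5 (the client proposes): the contractor gets 43 if talks fail, so the client offers 43 and keeps 107.
Round 4 (the contractor proposes): the client can get 107 next round, worth 0.87 × 107 = 93.09 now, so the contractor offers 93.09, keeping 56.91.
Round 3 (the client proposes): the contractor can get 56.91 next round, worth 0.79 × 56.91 = 44.9589 now; the client offers that and keeps 105.0411.
Round 2 (the contractor proposes): the client can get 105.0411 next round, worth 0.87 × 105.0411 = 91.385757 now; the contractor offers that and keeps 58.614243.
So by rejecting in round 1, the contractor gets 58.614243 next round, worth 0.79 × 58.614243 = 46.30525197 now.
Offer 43 < 46.30525197, so the contractor rejects.

Reject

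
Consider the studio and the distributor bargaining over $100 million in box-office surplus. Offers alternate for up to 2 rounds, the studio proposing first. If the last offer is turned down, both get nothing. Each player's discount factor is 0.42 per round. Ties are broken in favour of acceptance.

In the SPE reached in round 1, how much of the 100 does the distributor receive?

By backward induction:
Round 2 (the distributor proposes): the studio will accept anything ≥ 0, so the distributor offers 0 and keeps 100.
Round 1 (the studio proposes): the distributor can get 100 next round, worth 0.42 × 100 = 42 now. The studio offers 42 and keeps 100 − 42 = 58.

42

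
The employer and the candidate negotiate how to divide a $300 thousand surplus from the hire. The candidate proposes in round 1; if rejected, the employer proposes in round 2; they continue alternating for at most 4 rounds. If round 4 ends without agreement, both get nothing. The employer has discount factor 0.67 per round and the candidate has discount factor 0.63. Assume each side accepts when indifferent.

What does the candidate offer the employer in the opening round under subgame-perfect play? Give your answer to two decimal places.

159.21

Round 4 (the employer proposes): the candidate will accept anything ≥ 0, so the employer offers 0 and keeps 300.
Round 3 (the candidate proposes): the employer can get 300 next round, worth 0.67 × 300 = 201 now; the candidate offers that and keeps 99.
Round 2 (the employer proposes): the candidate can get 99 next round, worth 0.63 × 99 = 62.37 now. The employer offers 62.37 and keeps 300 − 62.37 = 237.63.
Round 1 (the candidate proposes): the employer can get 237.63 next round, worth 0.67 × 237.63 = 159.2121 now, so the candidate offers 159.2121, keeping 140.7879.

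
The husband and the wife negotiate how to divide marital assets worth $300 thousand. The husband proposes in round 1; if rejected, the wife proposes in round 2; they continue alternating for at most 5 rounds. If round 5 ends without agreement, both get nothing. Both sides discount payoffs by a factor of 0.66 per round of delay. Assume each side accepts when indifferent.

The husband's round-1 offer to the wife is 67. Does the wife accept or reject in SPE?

Round 5 (the husband proposes): rejection yields 0 for the wife; the husband offers 0 and keeps 300.
Round 4 (the wife proposes): the husband can get 300 next round, worth 0.66 × 300 = 198 now, so the wife offers 198, keeping 102.
Round 3 (the husband proposes): the wife can get 102 next round, worth 0.66 × 102 = 67.32 now; the husband offers that and keeps 232.68.
Round 2 (the wife proposes): the husband can get 232.68 next round, worth 0.66 × 232.68 = 153.5688 now. The wife offers 153.5688 and keeps 300 − 153.5688 = 146.4312.
So by rejecting in round 1, the wife gets 146.4312 next round, worth 0.66 × 146.4312 = 96.644592 now.
Offer 67 < 96.644592, so the wife rejects.

Reject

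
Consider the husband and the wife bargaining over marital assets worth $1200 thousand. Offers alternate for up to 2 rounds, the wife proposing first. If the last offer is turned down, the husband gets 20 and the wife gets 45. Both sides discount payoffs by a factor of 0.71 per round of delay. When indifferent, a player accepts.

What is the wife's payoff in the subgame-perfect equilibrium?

Round 2 (the husband proposes): the wife gets 45 if talks fail, so the husband offers 45 and keeps 1155.
Round 1 (the wife proposes): the husband can get 1155 next round, worth 0.71 × 1155 = 820.05 now, so the wife offers 820.05, keeping 379.95.

379.95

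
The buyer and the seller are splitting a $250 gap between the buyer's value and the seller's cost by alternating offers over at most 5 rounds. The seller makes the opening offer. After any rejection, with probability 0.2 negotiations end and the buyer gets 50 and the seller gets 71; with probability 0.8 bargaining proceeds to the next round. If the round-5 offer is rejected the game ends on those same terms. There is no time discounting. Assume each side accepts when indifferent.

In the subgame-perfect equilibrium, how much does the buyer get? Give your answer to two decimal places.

Round 5 (the seller proposes): the buyer gets 50 if talks fail, so the seller offers 50 and keeps 200.
Round 4 (the buyer proposes): rejecting gives the seller an expected 0.8 × 200 + 0.2 × 71 = 174.2. The buyer offers 174.2 and keeps 250 − 174.2 = 75.8.
Round 3 (the seller proposes): rejecting gives the buyer an expected 0.8 × 75.8 + 0.2 × 50 = 70.64; the seller offers that and keeps 179.36.
Round 2 (the buyer proposes): rejecting gives the seller an expected 0.8 × 179.36 + 0.2 × 71 = 157.688. The buyer offers 157.688 and keeps 250 − 157.688 = 92.312.
Round 1 (the seller proposes): rejecting gives the buyer an expected 0.8 × 92.312 + 0.2 × 50 = 83.8496, so the seller offers 83.8496, keeping 166.1504.

83.85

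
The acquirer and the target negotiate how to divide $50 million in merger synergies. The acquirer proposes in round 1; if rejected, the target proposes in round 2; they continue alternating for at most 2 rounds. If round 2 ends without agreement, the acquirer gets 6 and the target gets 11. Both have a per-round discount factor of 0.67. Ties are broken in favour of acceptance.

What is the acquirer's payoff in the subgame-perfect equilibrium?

Round 2 (the target proposes): the acquirer gets 6 if talks fail, so the target offers 6 and keeps 44.
Round 1 (the acquirer proposes): the target can get 44 next round, worth 0.67 × 44 = 29.48 now, so the acquirer offers 29.48, keeping 20.52.

20.52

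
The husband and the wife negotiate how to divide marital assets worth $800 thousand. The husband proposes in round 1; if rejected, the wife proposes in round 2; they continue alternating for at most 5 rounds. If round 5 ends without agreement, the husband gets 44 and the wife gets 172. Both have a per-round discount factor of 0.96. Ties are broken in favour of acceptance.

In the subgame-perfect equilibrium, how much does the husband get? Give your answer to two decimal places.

594.88

Round 5 (the husband proposes): the wife gets 172 if talks fail, so the husband offers 172 and keeps 628.
Round 4 (the wife proposes): the husband can get 628 next round, worth 0.96 × 628 = 602.88 now; the wife offers that and keeps 197.12.
Round 3 (the husband proposes): the wife can get 197.12 next round, worth 0.96 × 197.12 = 189.2352 now. The husband offers 189.2352 and keeps 800 − 189.2352 = 610.7648.
Round 2 (the wife proposes): the husband can get 610.7648 next round, worth 0.96 × 610.7648 = 586.334208 now, so the wife offers 586.334208, keeping 213.665792.
Round 1 (the husband proposes): the wife can get 213.665792 next round, worth 0.96 × 213.665792 = 205.11916032 now. The husband offers 205.11916032 and keeps 800 − 205.11916032 = 594.88083968.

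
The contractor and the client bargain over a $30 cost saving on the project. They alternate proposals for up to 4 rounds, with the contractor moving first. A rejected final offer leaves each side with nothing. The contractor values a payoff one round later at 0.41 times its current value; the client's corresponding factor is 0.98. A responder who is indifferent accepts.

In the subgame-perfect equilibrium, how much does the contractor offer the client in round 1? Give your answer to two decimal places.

29.16

Work backward from the last round.
Round 4 (the client proposes): the contractor will accept anything ≥ 0, so the client offers 0 and keeps 30.
Round 3 (the contractor proposes): the client can get 30 next round, worth 0.98 × 30 = 29.4 now. The contractor offers 29.4 and keeps 30 − 29.4 = 0.6.
Round 2 (the client proposes): the contractor can get 0.6 next round, worth 0.41 × 0.6 = 0.246 now, so the client offers 0.246, keeping 29.754.
Round 1 (the contractor proposes): the client can get 29.754 next round, worth 0.98 × 29.754 = 29.15892 now; the contractor offers that and keeps 0.84108.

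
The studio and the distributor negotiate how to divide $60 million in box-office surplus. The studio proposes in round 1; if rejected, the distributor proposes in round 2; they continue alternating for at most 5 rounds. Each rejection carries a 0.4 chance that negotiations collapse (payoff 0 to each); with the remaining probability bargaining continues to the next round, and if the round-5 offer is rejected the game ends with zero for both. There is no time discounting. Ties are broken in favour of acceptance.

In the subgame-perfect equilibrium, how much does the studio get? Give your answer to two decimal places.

40.42

Round 5 (the studio proposes): the distributor will accept anything ≥ 0, so the studio offers 0 and keeps 60.
Round 4 (the distributor proposes): rejecting gives the studio an expected 0.6 × 60 = 36, so the distributor offers 36, keeping 24.
Round 3 (the studio proposes): rejecting gives the distributor an expected 0.6 × 24 = 14.4; the studio offers that and keeps 45.6.
Round 2 (the distributor proposes): rejecting gives the studio an expected 0.6 × 45.6 = 27.36; the distributor offers that and keeps 32.64.
Round 1 (the studio proposes): rejecting gives the distributor an expected 0.6 × 32.64 = 19.584, so the studio offers 19.584, keeping 40.416.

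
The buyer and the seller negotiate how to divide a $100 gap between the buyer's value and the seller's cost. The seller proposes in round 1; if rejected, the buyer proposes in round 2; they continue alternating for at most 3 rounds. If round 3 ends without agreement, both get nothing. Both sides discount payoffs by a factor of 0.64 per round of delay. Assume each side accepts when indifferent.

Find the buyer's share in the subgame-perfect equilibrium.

23.04

Round 3 (the seller proposes): the buyer will accept anything ≥ 0, so the seller offers 0 and keeps 100.
Round 2 (the buyer proposes): the seller can get 100 next round, worth 0.64 × 100 = 64 now. The buyer offers 64 and keeps 100 − 64 = 36.
Round 1 (the seller proposes): the buyer can get 36 next round, worth 0.64 × 36 = 23.04 now, so the seller offers 23.04, keeping 76.96.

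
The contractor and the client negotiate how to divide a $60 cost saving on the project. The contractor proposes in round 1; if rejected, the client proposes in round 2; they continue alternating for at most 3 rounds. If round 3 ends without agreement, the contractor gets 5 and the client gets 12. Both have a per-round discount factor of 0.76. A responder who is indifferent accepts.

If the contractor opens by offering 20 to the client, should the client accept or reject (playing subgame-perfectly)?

Round 3 (the contractor proposes): the client gets 12 if talks fail, so the contractor offers 12 and keeps 48.
Round 2 (the client proposes): the contractor can get 48 next round, worth 0.76 × 48 = 36.48 now, so the client offers 36.48, keeping 23.52.
So by rejecting in round 1, the client gets 23.52 next round, worth 0.76 × 23.52 = 17.8752 now.
Offer 20 ≥ 17.8752, so the client accepts.

Accept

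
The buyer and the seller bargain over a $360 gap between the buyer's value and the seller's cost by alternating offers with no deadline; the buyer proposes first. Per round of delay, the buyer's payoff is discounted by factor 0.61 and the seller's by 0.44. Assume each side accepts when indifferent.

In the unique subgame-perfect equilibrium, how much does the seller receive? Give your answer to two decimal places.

84.44

In a stationary SPE each proposer offers the other exactly their discounted continuation value.
If the buyer keeps x when proposing and the seller keeps y when proposing, then x = 360 − 0.44y and y = 360 − 0.61x.
Solving: x = 360(1 − 0.44) / (1 − 0.61·0.44) = 201.6 / 0.7316 ≈ 275.5604.
The seller gets 360 − 275.5604 ≈ 84.4396.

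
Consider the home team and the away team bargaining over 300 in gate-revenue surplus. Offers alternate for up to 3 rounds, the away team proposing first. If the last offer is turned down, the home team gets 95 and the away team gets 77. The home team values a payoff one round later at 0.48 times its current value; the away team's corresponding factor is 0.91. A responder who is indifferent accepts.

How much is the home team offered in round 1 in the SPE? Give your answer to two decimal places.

54.46

Round 3 (the away team proposes): the home team gets 95 if talks fail, so the away team offers 95 and keeps 205.
Round 2 (the home team proposes): the away team can get 205 next round, worth 0.91 × 205 = 186.55 now. The home team offers 186.55 and keeps 300 − 186.55 = 113.45.
Round 1 (the away team proposes): the home team can get 113.45 next round, worth 0.48 × 113.45 = 54.456 now. The away team offers 54.456 and keeps 300 − 54.456 = 245.544.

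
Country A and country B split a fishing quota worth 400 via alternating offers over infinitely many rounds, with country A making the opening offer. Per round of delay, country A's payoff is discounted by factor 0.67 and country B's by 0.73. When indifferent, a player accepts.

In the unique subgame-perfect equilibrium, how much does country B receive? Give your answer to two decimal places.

Let x be country A's share when country A proposes and y be country B's share when country B proposes.
Country B accepts iff offered ≥ 0.73·y, so x = 400 − 0.73y. Symmetrically y = 400 − 0.67x.
Substituting: x = 400 − 0.73(400 − 0.67x), giving x(1 − 0.67·0.73) = 400(1 − 0.73).
So x = 400 × 0.27 / 0.5109 ≈ 211.3917, and country B receives 400 − x ≈ 188.6083.

188.61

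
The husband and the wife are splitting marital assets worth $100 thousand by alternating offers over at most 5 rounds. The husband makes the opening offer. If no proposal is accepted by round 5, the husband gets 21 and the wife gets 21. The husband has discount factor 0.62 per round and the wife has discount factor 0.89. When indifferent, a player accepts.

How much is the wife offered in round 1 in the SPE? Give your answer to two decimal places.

By backward induction:
Round 5 (the husband proposes): the wife gets 21 if talks fail, so the husband offers 21 and keeps 79.
Round 4 (the wife proposes): the husband can get 79 next round, worth 0.62 × 79 = 48.98 now; the wife offers that and keeps 51.02.
Round 3 (the husband proposes): the wife can get 51.02 next round, worth 0.89 × 51.02 = 45.4078 now; the husband offers that and keeps 54.5922.
Round 2 (the wife proposes): the husband can get 54.5922 next round, worth 0.62 × 54.5922 = 33.847164 now. The wife offers 33.847164 and keeps 100 − 33.847164 = 66.152836.
Round 1 (the husband proposes): the wife can get 66.152836 next round, worth 0.89 × 66.152836 = 58.87602404 now, so the husband offers 58.87602404, keeping 41.12397596.

58.88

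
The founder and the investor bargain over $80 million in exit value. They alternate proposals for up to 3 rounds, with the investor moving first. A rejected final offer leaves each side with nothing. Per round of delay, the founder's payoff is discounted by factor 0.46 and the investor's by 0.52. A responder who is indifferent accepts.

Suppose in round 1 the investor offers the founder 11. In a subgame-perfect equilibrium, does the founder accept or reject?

Reject

Round 3 (the investor proposes): rejection yields 0 for the founder; the investor offers 0 and keeps 80.
Round 2 (the founder proposes): the investor can get 80 next round, worth 0.52 × 80 = 41.6 now, so the founder offers 41.6, keeping 38.4.
So by rejecting in round 1, the founder gets 38.4 next round, worth 0.46 × 38.4 = 17.664 now.
Offer 11 < 17.664, so the founder rejects.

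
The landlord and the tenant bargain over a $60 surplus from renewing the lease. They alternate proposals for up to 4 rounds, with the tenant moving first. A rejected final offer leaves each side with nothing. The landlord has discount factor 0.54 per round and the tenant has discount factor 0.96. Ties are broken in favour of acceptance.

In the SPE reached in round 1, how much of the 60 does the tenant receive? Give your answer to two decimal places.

Round 4 (the landlord proposes): rejection yields 0 for the tenant; the landlord offers 0 and keeps 60.
Round 3 (the tenant proposes): the landlord can get 60 next round, worth 0.54 × 60 = 32.4 now; the tenant offers that and keeps 27.6.
Round 2 (the landlord proposes): the tenant can get 27.6 next round, worth 0.96 × 27.6 = 26.496 now, so the landlord offers 26.496, keeping 33.504.
Round 1 (the tenant proposes): the landlord can get 33.504 next round, worth 0.54 × 33.504 = 18.09216 now; the tenant offers that and keeps 41.90784.

41.91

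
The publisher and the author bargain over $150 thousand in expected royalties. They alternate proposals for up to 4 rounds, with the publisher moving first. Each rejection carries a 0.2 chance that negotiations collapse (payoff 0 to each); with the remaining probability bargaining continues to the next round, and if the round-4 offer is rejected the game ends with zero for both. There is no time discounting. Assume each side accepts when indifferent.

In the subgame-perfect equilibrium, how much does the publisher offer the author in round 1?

100.8

By backward induction:
Round 4 (the author proposes): rejection yields 0 for the publisher; the author offers 0 and keeps 150.
Round 3 (the publisher proposes): rejecting gives the author an expected 0.8 × 150 = 120. The publisher offers 120 and keeps 150 − 120 = 30.
Round 2 (the author proposes): rejecting gives the publisher an expected 0.8 × 30 = 24; the author offers that and keeps 126.
Round 1 (the publisher proposes): rejecting gives the author an expected 0.8 × 126 = 100.8, so the publisher offers 100.8, keeping 49.2.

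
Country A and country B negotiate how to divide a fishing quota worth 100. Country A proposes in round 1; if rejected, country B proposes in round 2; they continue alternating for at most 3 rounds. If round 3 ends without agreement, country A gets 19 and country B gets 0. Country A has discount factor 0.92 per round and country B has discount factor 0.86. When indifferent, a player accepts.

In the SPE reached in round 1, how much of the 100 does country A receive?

Round 3 (country A proposes): rejection yields 0 for country B; country A offers 0 and keeps 100.
Round 2 (country B proposes): country A can get 100 next round, worth 0.92 × 100 = 92 now, so country B offers 92, keeping 8.
Round 1 (country A proposes): country B can get 8 next round, worth 0.86 × 8 = 6.88 now. Country A offers 6.88 and keeps 100 − 6.88 = 93.12.

93.12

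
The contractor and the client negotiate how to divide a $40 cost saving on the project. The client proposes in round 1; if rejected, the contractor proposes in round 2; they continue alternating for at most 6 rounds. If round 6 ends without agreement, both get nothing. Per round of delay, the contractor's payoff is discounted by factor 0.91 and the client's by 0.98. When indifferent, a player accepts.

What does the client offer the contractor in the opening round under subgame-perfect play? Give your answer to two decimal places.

30.33

Round 6 (the contractor proposes): the client will accept anything ≥ 0, so the contractor offers 0 and keeps 40.
Round 5 (the client proposes): the contractor can get 40 next round, worth 0.91 × 40 = 36.4 now. The client offers 36.4 and keeps 40 − 36.4 = 3.6.
Round 4 (the contractor proposes): the client can get 3.6 next round, worth 0.98 × 3.6 = 3.528 now; the contractor offers that and keeps 36.472.
Round 3 (the client proposes): the contractor can get 36.472 next round, worth 0.91 × 36.472 = 33.18952 now. The client offers 33.18952 and keeps 40 − 33.18952 = 6.81048.
Round 2 (the contractor proposes): the client can get 6.81048 next round, worth 0.98 × 6.81048 = 6.6742704 now; the contractor offers that and keeps 33.3257296.
Round 1 (the client proposes): the contractor can get 33.3257296 next round, worth 0.91 × 33.3257296 = 30.326413936 now. The client offers 30.326413936 and keeps 40 − 30.326413936 = 9.673586064.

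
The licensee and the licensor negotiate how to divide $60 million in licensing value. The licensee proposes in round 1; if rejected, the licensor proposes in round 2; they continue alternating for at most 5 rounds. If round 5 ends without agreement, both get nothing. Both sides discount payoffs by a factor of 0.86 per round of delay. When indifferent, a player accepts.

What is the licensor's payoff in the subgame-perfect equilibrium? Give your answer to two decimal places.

12.57

Round 5 (the licensee proposes): rejection yields 0 for the licensor; the licensee offers 0 and keeps 60.
Round 4 (the licensor proposes): the licensee can get 60 next round, worth 0.86 × 60 = 51.6 now. The licensor offers 51.6 and keeps 60 − 51.6 = 8.4.
Round 3 (the licensee proposes): the licensor can get 8.4 next round, worth 0.86 × 8.4 = 7.224 now, so the licensee offers 7.224, keeping 52.776.
Round 2 (the licensor proposes): the licensee can get 52.776 next round, worth 0.86 × 52.776 = 45.38736 now. The licensor offers 45.38736 and keeps 60 − 45.38736 = 14.61264.
Round 1 (the licensee proposes): the licensor can get 14.61264 next round, worth 0.86 × 14.61264 = 12.5668704 now, so the licensee offers 12.5668704, keeping 47.4331296.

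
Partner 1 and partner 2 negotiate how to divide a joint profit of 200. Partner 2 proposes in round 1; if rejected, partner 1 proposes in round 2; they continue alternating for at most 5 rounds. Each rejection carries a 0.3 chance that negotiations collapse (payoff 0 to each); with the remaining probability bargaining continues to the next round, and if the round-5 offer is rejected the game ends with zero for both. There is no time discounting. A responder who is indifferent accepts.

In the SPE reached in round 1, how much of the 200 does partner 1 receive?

62.58

Round 5 (partner 2 proposes): rejection yields 0 for partner 1; partner 2 offers 0 and keeps 200.
Round 4 (partner 1 proposes): rejecting gives partner 2 an expected 0.7 × 200 = 140; partner 1 offers that and keeps 60.
Round 3 (partner 2 proposes): rejecting gives partner 1 an expected 0.7 × 60 = 42; partner 2 offers that and keeps 158.
Round 2 (partner 1 proposes): rejecting gives partner 2 an expected 0.7 × 158 = 110.6. Partner 1 offers 110.6 and keeps 200 − 110.6 = 89.4.
Round 1 (partner 2 proposes): rejecting gives partner 1 an expected 0.7 × 89.4 = 62.58; partner 2 offers that and keeps 137.42.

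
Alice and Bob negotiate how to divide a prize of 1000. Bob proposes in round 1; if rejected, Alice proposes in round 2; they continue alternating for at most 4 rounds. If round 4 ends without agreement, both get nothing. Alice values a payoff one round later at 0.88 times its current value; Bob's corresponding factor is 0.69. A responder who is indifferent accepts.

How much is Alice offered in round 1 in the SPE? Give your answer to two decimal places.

Solve by backward induction from round 4.
Round 4 (Alice proposes): Bob will accept anything ≥ 0, so Alice offers 0 and keeps 1000.
Round 3 (Bob proposes): Alice can get 1000 next round, worth 0.88 × 1000 = 880 now. Bob offers 880 and keeps 1000 − 880 = 120.
Round 2 (Alice proposes): Bob can get 120 next round, worth 0.69 × 120 = 82.8 now. Alice offers 82.8 and keeps 1000 − 82.8 = 917.2.
Round 1 (Bob proposes): Alice can get 917.2 next round, worth 0.88 × 917.2 = 807.136 now. Bob offers 807.136 and keeps 1000 − 807.136 = 192.864.

807.14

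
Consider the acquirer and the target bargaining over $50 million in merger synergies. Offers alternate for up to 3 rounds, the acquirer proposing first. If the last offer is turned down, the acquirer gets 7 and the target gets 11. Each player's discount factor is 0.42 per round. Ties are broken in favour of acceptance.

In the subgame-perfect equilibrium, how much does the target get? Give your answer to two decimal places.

Round 3 (the acquirer proposes): the target gets 11 if talks fail, so the acquirer offers 11 and keeps 39.
Round 2 (the target proposes): the acquirer can get 39 next round, worth 0.42 × 39 = 16.38 now; the target offers that and keeps 33.62.
Round 1 (the acquirer proposes): the target can get 33.62 next round, worth 0.42 × 33.62 = 14.1204 now, so the acquirer offers 14.1204, keeping 35.8796.

14.12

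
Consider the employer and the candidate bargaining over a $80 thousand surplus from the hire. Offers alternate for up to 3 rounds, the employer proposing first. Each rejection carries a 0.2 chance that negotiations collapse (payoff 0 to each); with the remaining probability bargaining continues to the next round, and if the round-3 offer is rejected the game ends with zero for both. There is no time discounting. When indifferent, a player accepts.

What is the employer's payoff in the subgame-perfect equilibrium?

67.2

Round 3 (the employer proposes): rejection yields 0 for the candidate; the employer offers 0 and keeps 80.
Round 2 (the candidate proposes): rejecting gives the employer an expected 0.8 × 80 = 64; the candidate offers that and keeps 16.
Round 1 (the employer proposes): rejecting gives the candidate an expected 0.8 × 16 = 12.8. The employer offers 12.8 and keeps 80 − 12.8 = 67.2.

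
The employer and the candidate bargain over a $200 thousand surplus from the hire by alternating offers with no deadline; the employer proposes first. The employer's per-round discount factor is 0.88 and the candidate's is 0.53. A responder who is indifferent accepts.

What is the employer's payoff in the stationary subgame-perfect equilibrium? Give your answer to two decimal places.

When the employer proposes, the candidate accepts any offer worth at least 0.53 times what the candidate would get by proposing next round; and vice versa.
This gives x = 200 − 0.53y and y = 200 − 0.88x, where x and y are each side's share when it proposes.
Hence (1 − 0.53·0.88)x = 200(1 − 0.53), i.e. 0.5336·x = 94.
x ≈ 176.1619; the candidate's share is 200 − x ≈ 23.8381.

176.16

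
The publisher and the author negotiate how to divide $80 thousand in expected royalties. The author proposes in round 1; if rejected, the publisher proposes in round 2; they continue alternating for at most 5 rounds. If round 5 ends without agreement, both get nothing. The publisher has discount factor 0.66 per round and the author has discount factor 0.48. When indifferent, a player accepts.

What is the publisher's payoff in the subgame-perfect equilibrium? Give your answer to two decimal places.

Round 5 (the author proposes): the publisher will accept anything ≥ 0, so the author offers 0 and keeps 80.
Round 4 (the publisher proposes): the author can get 80 next round, worth 0.48 × 80 = 38.4 now; the publisher offers that and keeps 41.6.
Round 3 (the author proposes): the publisher can get 41.6 next round, worth 0.66 × 41.6 = 27.456 now. The author offers 27.456 and keeps 80 − 27.456 = 52.544.
Round 2 (the publisher proposes): the author can get 52.544 next round, worth 0.48 × 52.544 = 25.22112 now; the publisher offers that and keeps 54.77888.
Round 1 (the author proposes): the publisher can get 54.77888 next round, worth 0.66 × 54.77888 = 36.1540608 now; the author offers that and keeps 43.8459392.

36.15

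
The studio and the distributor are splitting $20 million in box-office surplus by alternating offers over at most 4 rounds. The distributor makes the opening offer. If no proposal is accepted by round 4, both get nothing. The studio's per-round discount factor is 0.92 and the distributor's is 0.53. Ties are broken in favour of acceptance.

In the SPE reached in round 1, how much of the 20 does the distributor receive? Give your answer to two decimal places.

2.38

Round 4 (the studio proposes): the distributor will accept anything ≥ 0, so the studio offers 0 and keeps 20.
Round 3 (the distributor proposes): the studio can get 20 next round, worth 0.92 × 20 = 18.4 now. The distributor offers 18.4 and keeps 20 − 18.4 = 1.6.
Round 2 (the studio proposes): the distributor can get 1.6 next round, worth 0.53 × 1.6 = 0.848 now, so the studio offers 0.848, keeping 19.152.
Round 1 (the distributor proposes): the studio can get 19.152 next round, worth 0.92 × 19.152 = 17.61984 now. The distributor offers 17.61984 and keeps 20 − 17.61984 = 2.38016.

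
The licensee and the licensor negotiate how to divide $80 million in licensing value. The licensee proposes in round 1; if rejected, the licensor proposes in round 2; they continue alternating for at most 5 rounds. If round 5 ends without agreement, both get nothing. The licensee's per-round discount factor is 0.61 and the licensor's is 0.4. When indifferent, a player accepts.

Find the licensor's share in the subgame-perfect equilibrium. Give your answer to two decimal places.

15.53

Solve by backward induction from round 5.
Round 5 (the licensee proposes): the licensor will accept anything ≥ 0, so the licensee offers 0 and keeps 80.
Round 4 (the licensor proposes): the licensee can get 80 next round, worth 0.61 × 80 = 48.8 now, so the licensor offers 48.8, keeping 31.2.
Round 3 (the licensee proposes): the licensor can get 31.2 next round, worth 0.4 × 31.2 = 12.48 now, so the licensee offers 12.48, keeping 67.52.
Round 2 (the licensor proposes): the licensee can get 67.52 next round, worth 0.61 × 67.52 = 41.1872 now. The licensor offers 41.1872 and keeps 80 − 41.1872 = 38.8128.
Round 1 (the licensee proposes): the licensor can get 38.8128 next round, worth 0.4 × 38.8128 = 15.52512 now, so the licensee offers 15.52512, keeping 64.47488.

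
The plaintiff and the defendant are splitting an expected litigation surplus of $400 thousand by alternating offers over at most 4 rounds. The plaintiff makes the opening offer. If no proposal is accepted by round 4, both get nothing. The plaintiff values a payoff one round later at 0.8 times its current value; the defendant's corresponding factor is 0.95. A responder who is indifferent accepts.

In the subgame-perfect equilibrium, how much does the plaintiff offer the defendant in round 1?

364.8

Solve by backward induction from round 4.
Round 4 (the defendant proposes): the plaintiff will accept anything ≥ 0, so the defendant offers 0 and keeps 400.
Round 3 (the plaintiff proposes): the defendant can get 400 next round, worth 0.95 × 400 = 380 now. The plaintiff offers 380 and keeps 400 − 380 = 20.
Round 2 (the defendant proposes): the plaintiff can get 20 next round, worth 0.8 × 20 = 16 now. The defendant offers 16 and keeps 400 − 16 = 384.
Round 1 (the plaintiff proposes): the defendant can get 384 next round, worth 0.95 × 384 = 364.8 now, so the plaintiff offers 364.8, keeping 35.2.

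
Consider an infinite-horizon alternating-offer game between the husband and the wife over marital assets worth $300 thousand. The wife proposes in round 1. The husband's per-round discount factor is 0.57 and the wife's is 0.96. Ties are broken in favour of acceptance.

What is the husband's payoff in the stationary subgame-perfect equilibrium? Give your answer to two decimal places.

When the wife proposes, the husband accepts any offer worth at least 0.57 times what the husband would get by proposing next round; and vice versa.
This gives x = 300 − 0.57y and y = 300 − 0.96x, where x and y are each side's share when it proposes.
Hence (1 − 0.57·0.96)x = 300(1 − 0.57), i.e. 0.4528·x = 129.
x ≈ 284.8940; the husband's share is 300 − x ≈ 15.1060.

15.11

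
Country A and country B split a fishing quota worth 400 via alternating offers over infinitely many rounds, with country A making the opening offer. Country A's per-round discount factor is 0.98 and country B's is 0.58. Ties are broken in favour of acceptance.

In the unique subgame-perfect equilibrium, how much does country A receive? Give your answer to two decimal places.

In a stationary SPE each proposer offers the other exactly their discounted continuation value.
If country A keeps x when proposing and country B keeps y when proposing, then x = 400 − 0.58y and y = 400 − 0.98x.
Solving: x = 400(1 − 0.58) / (1 − 0.98·0.58) = 168 / 0.4316 ≈ 389.2493.
Country B gets 400 − 389.2493 ≈ 10.7507.

389.25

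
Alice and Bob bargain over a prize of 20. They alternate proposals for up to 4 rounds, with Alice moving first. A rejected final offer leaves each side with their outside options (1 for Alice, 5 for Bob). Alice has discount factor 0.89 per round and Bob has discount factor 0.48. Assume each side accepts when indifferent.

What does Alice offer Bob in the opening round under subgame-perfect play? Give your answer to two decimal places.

Round 4 (Bob proposes): Alice gets 1 if talks fail, so Bob offers 1 and keeps 19.
Round 3 (Alice proposes): Bob can get 19 next round, worth 0.48 × 19 = 9.12 now. Alice offers 9.12 and keeps 20 − 9.12 = 10.88.
Round 2 (Bob proposes): Alice can get 10.88 next round, worth 0.89 × 10.88 = 9.6832 now, so Bob offers 9.6832, keeping 10.3168.
Round 1 (Alice proposes): Bob can get 10.3168 next round, worth 0.48 × 10.3168 = 4.952064 now. Alice offers 4.952064 and keeps 20 − 4.952064 = 15.047936.

4.95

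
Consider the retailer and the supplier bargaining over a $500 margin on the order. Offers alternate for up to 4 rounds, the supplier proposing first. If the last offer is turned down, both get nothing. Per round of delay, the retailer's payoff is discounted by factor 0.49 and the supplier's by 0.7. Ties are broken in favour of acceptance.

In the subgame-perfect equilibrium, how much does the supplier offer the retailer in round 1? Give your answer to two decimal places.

157.54

Round 4 (the retailer proposes): the supplier will accept anything ≥ 0, so the retailer offers 0 and keeps 500.
Round 3 (the supplier proposes): the retailer can get 500 next round, worth 0.49 × 500 = 245 now; the supplier offers that and keeps 255.
Round 2 (the retailer proposes): the supplier can get 255 next round, worth 0.7 × 255 = 178.5 now, so the retailer offers 178.5, keeping 321.5.
Round 1 (the supplier proposes): the retailer can get 321.5 next round, worth 0.49 × 321.5 = 157.535 now, so the supplier offers 157.535, keeping 342.465.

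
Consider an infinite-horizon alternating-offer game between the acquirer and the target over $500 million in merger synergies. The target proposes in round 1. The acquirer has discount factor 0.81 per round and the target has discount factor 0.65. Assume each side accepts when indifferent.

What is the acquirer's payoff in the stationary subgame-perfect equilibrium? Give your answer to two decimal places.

299.37

In a stationary SPE each proposer offers the other exactly their discounted continuation value.
If the target keeps x when proposing and the acquirer keeps y when proposing, then x = 500 − 0.81y and y = 500 − 0.65x.
Solving: x = 500(1 − 0.81) / (1 − 0.65·0.81) = 95 / 0.4735 ≈ 200.6336.
The acquirer gets 500 − 200.6336 ≈ 299.3664.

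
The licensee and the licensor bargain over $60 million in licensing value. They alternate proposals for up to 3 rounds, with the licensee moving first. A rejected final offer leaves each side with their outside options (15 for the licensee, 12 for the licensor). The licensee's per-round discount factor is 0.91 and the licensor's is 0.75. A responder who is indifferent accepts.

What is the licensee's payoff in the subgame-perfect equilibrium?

47.76

Round 3 (the licensee proposes): the licensor gets 12 if talks fail, so the licensee offers 12 and keeps 48.
Round 2 (the licensor proposes): the licensee can get 48 next round, worth 0.91 × 48 = 43.68 now, so the licensor offers 43.68, keeping 16.32.
Round 1 (the licensee proposes): the licensor can get 16.32 next round, worth 0.75 × 16.32 = 12.24 now, so the licensee offers 12.24, keeping 47.76.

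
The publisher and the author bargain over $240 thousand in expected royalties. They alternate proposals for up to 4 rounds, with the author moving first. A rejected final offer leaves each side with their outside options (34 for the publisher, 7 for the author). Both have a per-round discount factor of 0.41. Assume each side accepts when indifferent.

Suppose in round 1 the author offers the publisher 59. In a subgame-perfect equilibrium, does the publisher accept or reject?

Reject

Work out the publisher's continuation value if the offer is rejected.
Round 4 (the publisher proposes): the author gets 7 if talks fail, so the publisher offers 7 and keeps 233.
Round 3 (the author proposes): the publisher can get 233 next round, worth 0.41 × 233 = 95.53 now. The author offers 95.53 and keeps 240 − 95.53 = 144.47.
Round 2 (the publisher proposes): the author can get 144.47 next round, worth 0.41 × 144.47 = 59.2327 now. The publisher offers 59.2327 and keeps 240 − 59.2327 = 180.7673.
So by rejecting in round 1, the publisher gets 180.7673 next round, worth 0.41 × 180.7673 = 74.114593 now.
Offer 59 < 74.114593, so the publisher rejects.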